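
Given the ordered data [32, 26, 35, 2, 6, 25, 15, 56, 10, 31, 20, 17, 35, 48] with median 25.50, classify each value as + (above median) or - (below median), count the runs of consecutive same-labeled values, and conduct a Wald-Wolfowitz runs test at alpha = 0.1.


Step 1: Compute median = 25.50; label A = above, B = below.
Labels in order: AAABBBBABABBAA  (n_A = 7, n_B = 7)
Step 2: Count runs R = 7.
Step 3: Under H0 (random ordering), E[R] = 2*n_A*n_B/(n_A+n_B) + 1 = 2*7*7/14 + 1 = 8.0000.
        Var[R] = 2*n_A*n_B*(2*n_A*n_B - n_A - n_B) / ((n_A+n_B)^2 * (n_A+n_B-1)) = 8232/2548 = 3.2308.
        SD[R] = 1.7974.
Step 4: Continuity-corrected z = (R + 0.5 - E[R]) / SD[R] = (7 + 0.5 - 8.0000) / 1.7974 = -0.2782.
Step 5: Two-sided p-value via normal approximation = 2*(1 - Phi(|z|)) = 0.780879.
Step 6: alpha = 0.1. fail to reject H0.

R = 7, z = -0.2782, p = 0.780879, fail to reject H0.


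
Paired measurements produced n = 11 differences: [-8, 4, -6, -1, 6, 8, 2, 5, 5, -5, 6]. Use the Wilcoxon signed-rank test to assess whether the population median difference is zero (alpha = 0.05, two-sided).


Step 1: Drop any zero differences (none here) and take |d_i|.
|d| = [8, 4, 6, 1, 6, 8, 2, 5, 5, 5, 6]
Step 2: Midrank |d_i| (ties get averaged ranks).
ranks: |8|->10.5, |4|->3, |6|->8, |1|->1, |6|->8, |8|->10.5, |2|->2, |5|->5, |5|->5, |5|->5, |6|->8
Step 3: Attach original signs; sum ranks with positive sign and with negative sign.
W+ = 3 + 8 + 10.5 + 2 + 5 + 5 + 8 = 41.5
W- = 10.5 + 8 + 1 + 5 = 24.5
(Check: W+ + W- = 66 should equal n(n+1)/2 = 66.)
Step 4: Test statistic W = min(W+, W-) = 24.5.
Step 5: Ties in |d|, so use the tie-corrected normal approximation.
        E[W] = n(n+1)/4 = 11*12/4 = 33.
        Tie groups: |d|=5 (t=3), |d|=6 (t=3), |d|=8 (t=2); sum(t^3 - t) = 54.
        Var[W] = n(n+1)(2n+1)/24 - sum(t^3-t)/48 = 3036/24 - 54/48 = 125.375.
        z = (W - E[W]) / sqrt(Var[W]) = (24.5 - 33) / 11.1971 = -0.7591.
        Two-sided p = 2*Phi(z) = 0.447778.
Step 6: alpha = 0.05. fail to reject H0.

W+ = 41.5, W- = 24.5, W = min = 24.5, p = 0.447778, fail to reject H0.


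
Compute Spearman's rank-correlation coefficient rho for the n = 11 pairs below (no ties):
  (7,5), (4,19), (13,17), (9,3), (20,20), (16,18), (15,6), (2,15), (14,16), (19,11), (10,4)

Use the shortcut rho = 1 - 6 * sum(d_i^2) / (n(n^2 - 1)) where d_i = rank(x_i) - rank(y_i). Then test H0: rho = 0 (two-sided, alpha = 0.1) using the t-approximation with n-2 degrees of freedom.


Step 1: Rank x and y separately (midranks; no ties here).
rank(x): 7->3, 4->2, 13->6, 9->4, 20->11, 16->9, 15->8, 2->1, 14->7, 19->10, 10->5
rank(y): 5->3, 19->10, 17->8, 3->1, 20->11, 18->9, 6->4, 15->6, 16->7, 11->5, 4->2
Step 2: d_i = R_x(i) - R_y(i); compute d_i^2.
  (3-3)^2=0, (2-10)^2=64, (6-8)^2=4, (4-1)^2=9, (11-11)^2=0, (9-9)^2=0, (8-4)^2=16, (1-6)^2=25, (7-7)^2=0, (10-5)^2=25, (5-2)^2=9
sum(d^2) = 152.
Step 3: rho = 1 - 6*152 / (11*(11^2 - 1)) = 1 - 912/1320 = 0.309091.
Step 4: Under H0, t = rho * sqrt((n-2)/(1-rho^2)) = 0.9750 ~ t(9).
Step 5: Two-sided p-value from the t-distribution with 9 df = 0.355028.
Step 6: alpha = 0.1. fail to reject H0.

rho = 0.3091, p = 0.355028, fail to reject H0 at alpha = 0.1.


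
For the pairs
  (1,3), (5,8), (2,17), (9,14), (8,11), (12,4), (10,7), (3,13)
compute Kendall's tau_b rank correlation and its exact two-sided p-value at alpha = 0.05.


Step 1: Enumerate the 28 unordered pairs (i,j) with i<j and classify each by sign(x_j-x_i) * sign(y_j-y_i).
  (1,2):dx=+4,dy=+5->C; (1,3):dx=+1,dy=+14->C; (1,4):dx=+8,dy=+11->C; (1,5):dx=+7,dy=+8->C
  (1,6):dx=+11,dy=+1->C; (1,7):dx=+9,dy=+4->C; (1,8):dx=+2,dy=+10->C; (2,3):dx=-3,dy=+9->D
  (2,4):dx=+4,dy=+6->C; (2,5):dx=+3,dy=+3->C; (2,6):dx=+7,dy=-4->D; (2,7):dx=+5,dy=-1->D
  (2,8):dx=-2,dy=+5->D; (3,4):dx=+7,dy=-3->D; (3,5):dx=+6,dy=-6->D; (3,6):dx=+10,dy=-13->D
  (3,7):dx=+8,dy=-10->D; (3,8):dx=+1,dy=-4->D; (4,5):dx=-1,dy=-3->C; (4,6):dx=+3,dy=-10->D
  (4,7):dx=+1,dy=-7->D; (4,8):dx=-6,dy=-1->C; (5,6):dx=+4,dy=-7->D; (5,7):dx=+2,dy=-4->D
  (5,8):dx=-5,dy=+2->D; (6,7):dx=-2,dy=+3->D; (6,8):dx=-9,dy=+9->D; (7,8):dx=-7,dy=+6->D
Step 2: C = 11, D = 17, total pairs = 28.
Step 3: tau = (C - D)/(n(n-1)/2) = (11 - 17)/28 = -0.214286.
Step 4: Exact two-sided p-value (enumerate n! = 40320 permutations of y under H0): p = 0.548413.
Step 5: alpha = 0.05. fail to reject H0.

tau_b = -0.2143 (C=11, D=17), p = 0.548413, fail to reject H0.


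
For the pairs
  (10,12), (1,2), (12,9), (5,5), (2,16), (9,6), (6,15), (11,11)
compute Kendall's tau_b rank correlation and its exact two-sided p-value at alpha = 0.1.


Step 1: Enumerate the 28 unordered pairs (i,j) with i<j and classify each by sign(x_j-x_i) * sign(y_j-y_i).
  (1,2):dx=-9,dy=-10->C; (1,3):dx=+2,dy=-3->D; (1,4):dx=-5,dy=-7->C; (1,5):dx=-8,dy=+4->D
  (1,6):dx=-1,dy=-6->C; (1,7):dx=-4,dy=+3->D; (1,8):dx=+1,dy=-1->D; (2,3):dx=+11,dy=+7->C
  (2,4):dx=+4,dy=+3->C; (2,5):dx=+1,dy=+14->C; (2,6):dx=+8,dy=+4->C; (2,7):dx=+5,dy=+13->C
  (2,8):dx=+10,dy=+9->C; (3,4):dx=-7,dy=-4->C; (3,5):dx=-10,dy=+7->D; (3,6):dx=-3,dy=-3->C
  (3,7):dx=-6,dy=+6->D; (3,8):dx=-1,dy=+2->D; (4,5):dx=-3,dy=+11->D; (4,6):dx=+4,dy=+1->C
  (4,7):dx=+1,dy=+10->C; (4,8):dx=+6,dy=+6->C; (5,6):dx=+7,dy=-10->D; (5,7):dx=+4,dy=-1->D
  (5,8):dx=+9,dy=-5->D; (6,7):dx=-3,dy=+9->D; (6,8):dx=+2,dy=+5->C; (7,8):dx=+5,dy=-4->D
Step 2: C = 15, D = 13, total pairs = 28.
Step 3: tau = (C - D)/(n(n-1)/2) = (15 - 13)/28 = 0.071429.
Step 4: Exact two-sided p-value (enumerate n! = 40320 permutations of y under H0): p = 0.904861.
Step 5: alpha = 0.1. fail to reject H0.

tau_b = 0.0714 (C=15, D=13), p = 0.904861, fail to reject H0.


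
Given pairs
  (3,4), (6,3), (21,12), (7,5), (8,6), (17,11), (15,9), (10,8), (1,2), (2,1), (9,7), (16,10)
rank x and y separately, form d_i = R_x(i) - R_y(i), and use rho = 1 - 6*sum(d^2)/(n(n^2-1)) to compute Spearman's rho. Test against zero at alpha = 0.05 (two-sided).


Step 1: Rank x and y separately (midranks; no ties here).
rank(x): 3->3, 6->4, 21->12, 7->5, 8->6, 17->11, 15->9, 10->8, 1->1, 2->2, 9->7, 16->10
rank(y): 4->4, 3->3, 12->12, 5->5, 6->6, 11->11, 9->9, 8->8, 2->2, 1->1, 7->7, 10->10
Step 2: d_i = R_x(i) - R_y(i); compute d_i^2.
  (3-4)^2=1, (4-3)^2=1, (12-12)^2=0, (5-5)^2=0, (6-6)^2=0, (11-11)^2=0, (9-9)^2=0, (8-8)^2=0, (1-2)^2=1, (2-1)^2=1, (7-7)^2=0, (10-10)^2=0
sum(d^2) = 4.
Step 3: rho = 1 - 6*4 / (12*(12^2 - 1)) = 1 - 24/1716 = 0.986014.
Step 4: Under H0, t = rho * sqrt((n-2)/(1-rho^2)) = 18.7088 ~ t(10).
Step 5: Two-sided p-value from the t-distribution with 10 df = 0.000000.
Step 6: alpha = 0.05. reject H0.

rho = 0.9860, p = 0.000000, reject H0 at alpha = 0.05.


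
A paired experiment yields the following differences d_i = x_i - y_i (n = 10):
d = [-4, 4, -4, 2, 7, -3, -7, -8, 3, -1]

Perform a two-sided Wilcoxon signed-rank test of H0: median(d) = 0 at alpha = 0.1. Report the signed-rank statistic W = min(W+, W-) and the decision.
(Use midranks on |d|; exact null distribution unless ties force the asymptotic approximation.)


Step 1: Drop any zero differences (none here) and take |d_i|.
|d| = [4, 4, 4, 2, 7, 3, 7, 8, 3, 1]
Step 2: Midrank |d_i| (ties get averaged ranks).
ranks: |4|->6, |4|->6, |4|->6, |2|->2, |7|->8.5, |3|->3.5, |7|->8.5, |8|->10, |3|->3.5, |1|->1
Step 3: Attach original signs; sum ranks with positive sign and with negative sign.
W+ = 6 + 2 + 8.5 + 3.5 = 20
W- = 6 + 6 + 3.5 + 8.5 + 10 + 1 = 35
(Check: W+ + W- = 55 should equal n(n+1)/2 = 55.)
Step 4: Test statistic W = min(W+, W-) = 20.
Step 5: Ties in |d|, so use the tie-corrected normal approximation.
        E[W] = n(n+1)/4 = 10*11/4 = 27.5.
        Tie groups: |d|=3 (t=2), |d|=4 (t=3), |d|=7 (t=2); sum(t^3 - t) = 36.
        Var[W] = n(n+1)(2n+1)/24 - sum(t^3-t)/48 = 2310/24 - 36/48 = 95.5.
        z = (W - E[W]) / sqrt(Var[W]) = (20 - 27.5) / 9.7724 = -0.7675.
        Two-sided p = 2*Phi(z) = 0.442804.
Step 6: alpha = 0.1. fail to reject H0.

W+ = 20, W- = 35, W = min = 20, p = 0.442804, fail to reject H0.


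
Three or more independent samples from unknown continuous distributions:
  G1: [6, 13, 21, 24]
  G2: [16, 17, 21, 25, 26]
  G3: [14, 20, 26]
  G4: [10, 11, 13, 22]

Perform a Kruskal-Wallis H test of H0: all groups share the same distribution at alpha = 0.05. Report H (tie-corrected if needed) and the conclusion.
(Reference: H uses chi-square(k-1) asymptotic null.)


Step 1: Combine all N = 16 observations and assign midranks.
sorted (value, group, rank): (6,G1,1), (10,G4,2), (11,G4,3), (13,G1,4.5), (13,G4,4.5), (14,G3,6), (16,G2,7), (17,G2,8), (20,G3,9), (21,G1,10.5), (21,G2,10.5), (22,G4,12), (24,G1,13), (25,G2,14), (26,G2,15.5), (26,G3,15.5)
Step 2: Sum ranks within each group.
R_1 = 29 (n_1 = 4)
R_2 = 55 (n_2 = 5)
R_3 = 30.5 (n_3 = 3)
R_4 = 21.5 (n_4 = 4)
Step 3: H = 12/(N(N+1)) * sum(R_i^2/n_i) - 3(N+1)
     = 12/(16*17) * (29^2/4 + 55^2/5 + 30.5^2/3 + 21.5^2/4) - 3*17
     = 0.044118 * 1240.9 - 51
     = 3.745404.
Step 4: Ties present; correction factor C = 1 - 18/(16^3 - 16) = 0.995588. Corrected H = 3.745404 / 0.995588 = 3.762001.
Step 5: Under H0, H ~ chi^2(3); p-value = 0.288337.
Step 6: alpha = 0.05. fail to reject H0.

H = 3.7620, df = 3, p = 0.288337, fail to reject H0.


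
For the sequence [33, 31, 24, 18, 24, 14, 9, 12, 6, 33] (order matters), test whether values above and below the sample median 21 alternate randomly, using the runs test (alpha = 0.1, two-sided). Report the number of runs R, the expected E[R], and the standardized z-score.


Step 1: Compute median = 21; label A = above, B = below.
Labels in order: AAABABBBBA  (n_A = 5, n_B = 5)
Step 2: Count runs R = 5.
Step 3: Under H0 (random ordering), E[R] = 2*n_A*n_B/(n_A+n_B) + 1 = 2*5*5/10 + 1 = 6.0000.
        Var[R] = 2*n_A*n_B*(2*n_A*n_B - n_A - n_B) / ((n_A+n_B)^2 * (n_A+n_B-1)) = 2000/900 = 2.2222.
        SD[R] = 1.4907.
Step 4: Continuity-corrected z = (R + 0.5 - E[R]) / SD[R] = (5 + 0.5 - 6.0000) / 1.4907 = -0.3354.
Step 5: Two-sided p-value via normal approximation = 2*(1 - Phi(|z|)) = 0.737316.
Step 6: alpha = 0.1. fail to reject H0.

R = 5, z = -0.3354, p = 0.737316, fail to reject H0.


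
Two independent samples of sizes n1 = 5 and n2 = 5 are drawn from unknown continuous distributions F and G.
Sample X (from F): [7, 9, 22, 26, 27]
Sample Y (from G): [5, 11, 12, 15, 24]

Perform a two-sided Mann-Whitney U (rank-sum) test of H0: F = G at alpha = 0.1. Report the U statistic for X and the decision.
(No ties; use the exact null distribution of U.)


Step 1: Combine and sort all 10 observations; assign midranks.
sorted (value, group): (5,Y), (7,X), (9,X), (11,Y), (12,Y), (15,Y), (22,X), (24,Y), (26,X), (27,X)
ranks: 5->1, 7->2, 9->3, 11->4, 12->5, 15->6, 22->7, 24->8, 26->9, 27->10
Step 2: Rank sum for X: R1 = 2 + 3 + 7 + 9 + 10 = 31.
Step 3: U_X = R1 - n1(n1+1)/2 = 31 - 5*6/2 = 31 - 15 = 16.
       U_Y = n1*n2 - U_X = 25 - 16 = 9.
Step 4: No ties, so the exact null distribution of U (based on enumerating the C(10,5) = 252 equally likely rank assignments) gives the two-sided p-value.
Step 5: p-value = 0.547619; compare to alpha = 0.1. fail to reject H0.

U_X = 16, p = 0.547619, fail to reject H0 at alpha = 0.1.


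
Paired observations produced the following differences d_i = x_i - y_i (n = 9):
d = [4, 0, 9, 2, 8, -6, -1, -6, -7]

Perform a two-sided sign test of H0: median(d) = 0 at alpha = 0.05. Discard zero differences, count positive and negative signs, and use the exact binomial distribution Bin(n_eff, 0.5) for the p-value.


Step 1: Discard zero differences. Original n = 9; n_eff = number of nonzero differences = 8.
Nonzero differences (with sign): +4, +9, +2, +8, -6, -1, -6, -7
Step 2: Count signs: positive = 4, negative = 4.
Step 3: Under H0: P(positive) = 0.5, so the number of positives S ~ Bin(8, 0.5).
Step 4: Two-sided exact p-value = sum of Bin(8,0.5) probabilities at or below the observed probability = 1.000000.
Step 5: alpha = 0.05. fail to reject H0.

n_eff = 8, pos = 4, neg = 4, p = 1.000000, fail to reject H0.


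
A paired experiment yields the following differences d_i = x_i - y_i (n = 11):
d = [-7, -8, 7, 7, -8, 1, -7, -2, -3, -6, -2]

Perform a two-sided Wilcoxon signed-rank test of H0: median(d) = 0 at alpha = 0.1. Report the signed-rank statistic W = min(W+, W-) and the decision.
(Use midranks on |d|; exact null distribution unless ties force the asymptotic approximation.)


Step 1: Drop any zero differences (none here) and take |d_i|.
|d| = [7, 8, 7, 7, 8, 1, 7, 2, 3, 6, 2]
Step 2: Midrank |d_i| (ties get averaged ranks).
ranks: |7|->7.5, |8|->10.5, |7|->7.5, |7|->7.5, |8|->10.5, |1|->1, |7|->7.5, |2|->2.5, |3|->4, |6|->5, |2|->2.5
Step 3: Attach original signs; sum ranks with positive sign and with negative sign.
W+ = 7.5 + 7.5 + 1 = 16
W- = 7.5 + 10.5 + 10.5 + 7.5 + 2.5 + 4 + 5 + 2.5 = 50
(Check: W+ + W- = 66 should equal n(n+1)/2 = 66.)
Step 4: Test statistic W = min(W+, W-) = 16.
Step 5: Ties in |d|, so use the tie-corrected normal approximation.
        E[W] = n(n+1)/4 = 11*12/4 = 33.
        Tie groups: |d|=2 (t=2), |d|=7 (t=4), |d|=8 (t=2); sum(t^3 - t) = 72.
        Var[W] = n(n+1)(2n+1)/24 - sum(t^3-t)/48 = 3036/24 - 72/48 = 125.
        z = (W - E[W]) / sqrt(Var[W]) = (16 - 33) / 11.1803 = -1.5205.
        Two-sided p = 2*Phi(z) = 0.128379.
Step 6: alpha = 0.1. fail to reject H0.

W+ = 16, W- = 50, W = min = 16, p = 0.128379, fail to reject H0.


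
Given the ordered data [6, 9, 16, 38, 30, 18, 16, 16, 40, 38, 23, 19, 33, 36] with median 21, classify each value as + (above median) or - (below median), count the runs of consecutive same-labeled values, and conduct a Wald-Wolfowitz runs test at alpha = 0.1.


Step 1: Compute median = 21; label A = above, B = below.
Labels in order: BBBAABBBAAABAA  (n_A = 7, n_B = 7)
Step 2: Count runs R = 6.
Step 3: Under H0 (random ordering), E[R] = 2*n_A*n_B/(n_A+n_B) + 1 = 2*7*7/14 + 1 = 8.0000.
        Var[R] = 2*n_A*n_B*(2*n_A*n_B - n_A - n_B) / ((n_A+n_B)^2 * (n_A+n_B-1)) = 8232/2548 = 3.2308.
        SD[R] = 1.7974.
Step 4: Continuity-corrected z = (R + 0.5 - E[R]) / SD[R] = (6 + 0.5 - 8.0000) / 1.7974 = -0.8345.
Step 5: Two-sided p-value via normal approximation = 2*(1 - Phi(|z|)) = 0.403986.
Step 6: alpha = 0.1. fail to reject H0.

R = 6, z = -0.8345, p = 0.403986, fail to reject H0.


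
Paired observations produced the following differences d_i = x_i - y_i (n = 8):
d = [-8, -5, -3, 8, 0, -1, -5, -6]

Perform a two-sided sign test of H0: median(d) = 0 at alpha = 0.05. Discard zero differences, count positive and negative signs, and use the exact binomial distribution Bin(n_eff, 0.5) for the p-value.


Step 1: Discard zero differences. Original n = 8; n_eff = number of nonzero differences = 7.
Nonzero differences (with sign): -8, -5, -3, +8, -1, -5, -6
Step 2: Count signs: positive = 1, negative = 6.
Step 3: Under H0: P(positive) = 0.5, so the number of positives S ~ Bin(7, 0.5).
Step 4: Two-sided exact p-value = sum of Bin(7,0.5) probabilities at or below the observed probability = 0.125000.
Step 5: alpha = 0.05. fail to reject H0.

n_eff = 7, pos = 1, neg = 6, p = 0.125000, fail to reject H0.


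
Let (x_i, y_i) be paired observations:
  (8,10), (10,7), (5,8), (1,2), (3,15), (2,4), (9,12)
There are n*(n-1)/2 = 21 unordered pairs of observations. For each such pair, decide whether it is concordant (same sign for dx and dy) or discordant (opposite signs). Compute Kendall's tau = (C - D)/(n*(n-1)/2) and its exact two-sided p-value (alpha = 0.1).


Step 1: Enumerate the 21 unordered pairs (i,j) with i<j and classify each by sign(x_j-x_i) * sign(y_j-y_i).
  (1,2):dx=+2,dy=-3->D; (1,3):dx=-3,dy=-2->C; (1,4):dx=-7,dy=-8->C; (1,5):dx=-5,dy=+5->D
  (1,6):dx=-6,dy=-6->C; (1,7):dx=+1,dy=+2->C; (2,3):dx=-5,dy=+1->D; (2,4):dx=-9,dy=-5->C
  (2,5):dx=-7,dy=+8->D; (2,6):dx=-8,dy=-3->C; (2,7):dx=-1,dy=+5->D; (3,4):dx=-4,dy=-6->C
  (3,5):dx=-2,dy=+7->D; (3,6):dx=-3,dy=-4->C; (3,7):dx=+4,dy=+4->C; (4,5):dx=+2,dy=+13->C
  (4,6):dx=+1,dy=+2->C; (4,7):dx=+8,dy=+10->C; (5,6):dx=-1,dy=-11->C; (5,7):dx=+6,dy=-3->D
  (6,7):dx=+7,dy=+8->C
Step 2: C = 14, D = 7, total pairs = 21.
Step 3: tau = (C - D)/(n(n-1)/2) = (14 - 7)/21 = 0.333333.
Step 4: Exact two-sided p-value (enumerate n! = 5040 permutations of y under H0): p = 0.381349.
Step 5: alpha = 0.1. fail to reject H0.

tau_b = 0.3333 (C=14, D=7), p = 0.381349, fail to reject H0.


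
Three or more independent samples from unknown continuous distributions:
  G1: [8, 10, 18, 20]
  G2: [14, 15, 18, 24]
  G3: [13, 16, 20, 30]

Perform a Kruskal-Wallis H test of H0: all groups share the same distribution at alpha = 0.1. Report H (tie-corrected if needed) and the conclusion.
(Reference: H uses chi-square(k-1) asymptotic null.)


Step 1: Combine all N = 12 observations and assign midranks.
sorted (value, group, rank): (8,G1,1), (10,G1,2), (13,G3,3), (14,G2,4), (15,G2,5), (16,G3,6), (18,G1,7.5), (18,G2,7.5), (20,G1,9.5), (20,G3,9.5), (24,G2,11), (30,G3,12)
Step 2: Sum ranks within each group.
R_1 = 20 (n_1 = 4)
R_2 = 27.5 (n_2 = 4)
R_3 = 30.5 (n_3 = 4)
Step 3: H = 12/(N(N+1)) * sum(R_i^2/n_i) - 3(N+1)
     = 12/(12*13) * (20^2/4 + 27.5^2/4 + 30.5^2/4) - 3*13
     = 0.076923 * 521.625 - 39
     = 1.125000.
Step 4: Ties present; correction factor C = 1 - 12/(12^3 - 12) = 0.993007. Corrected H = 1.125000 / 0.993007 = 1.132923.
Step 5: Under H0, H ~ chi^2(2); p-value = 0.567530.
Step 6: alpha = 0.1. fail to reject H0.

H = 1.1329, df = 2, p = 0.567530, fail to reject H0.


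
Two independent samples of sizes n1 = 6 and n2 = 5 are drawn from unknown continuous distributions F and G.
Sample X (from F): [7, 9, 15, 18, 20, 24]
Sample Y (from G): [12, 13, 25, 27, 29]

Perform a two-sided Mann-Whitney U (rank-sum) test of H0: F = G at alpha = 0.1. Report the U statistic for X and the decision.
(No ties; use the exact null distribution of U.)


Step 1: Combine and sort all 11 observations; assign midranks.
sorted (value, group): (7,X), (9,X), (12,Y), (13,Y), (15,X), (18,X), (20,X), (24,X), (25,Y), (27,Y), (29,Y)
ranks: 7->1, 9->2, 12->3, 13->4, 15->5, 18->6, 20->7, 24->8, 25->9, 27->10, 29->11
Step 2: Rank sum for X: R1 = 1 + 2 + 5 + 6 + 7 + 8 = 29.
Step 3: U_X = R1 - n1(n1+1)/2 = 29 - 6*7/2 = 29 - 21 = 8.
       U_Y = n1*n2 - U_X = 30 - 8 = 22.
Step 4: No ties, so the exact null distribution of U (based on enumerating the C(11,6) = 462 equally likely rank assignments) gives the two-sided p-value.
Step 5: p-value = 0.246753; compare to alpha = 0.1. fail to reject H0.

U_X = 8, p = 0.246753, fail to reject H0 at alpha = 0.1.


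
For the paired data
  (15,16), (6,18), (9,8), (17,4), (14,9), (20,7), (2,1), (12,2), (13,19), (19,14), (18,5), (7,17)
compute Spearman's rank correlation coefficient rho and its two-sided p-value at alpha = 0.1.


Step 1: Rank x and y separately (midranks; no ties here).
rank(x): 15->8, 6->2, 9->4, 17->9, 14->7, 20->12, 2->1, 12->5, 13->6, 19->11, 18->10, 7->3
rank(y): 16->9, 18->11, 8->6, 4->3, 9->7, 7->5, 1->1, 2->2, 19->12, 14->8, 5->4, 17->10
Step 2: d_i = R_x(i) - R_y(i); compute d_i^2.
  (8-9)^2=1, (2-11)^2=81, (4-6)^2=4, (9-3)^2=36, (7-7)^2=0, (12-5)^2=49, (1-1)^2=0, (5-2)^2=9, (6-12)^2=36, (11-8)^2=9, (10-4)^2=36, (3-10)^2=49
sum(d^2) = 310.
Step 3: rho = 1 - 6*310 / (12*(12^2 - 1)) = 1 - 1860/1716 = -0.083916.
Step 4: Under H0, t = rho * sqrt((n-2)/(1-rho^2)) = -0.2663 ~ t(10).
Step 5: Two-sided p-value from the t-distribution with 10 df = 0.795415.
Step 6: alpha = 0.1. fail to reject H0.

rho = -0.0839, p = 0.795415, fail to reject H0 at alpha = 0.1.


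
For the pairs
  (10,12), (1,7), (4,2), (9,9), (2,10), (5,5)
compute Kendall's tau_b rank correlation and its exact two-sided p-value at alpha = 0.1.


Step 1: Enumerate the 15 unordered pairs (i,j) with i<j and classify each by sign(x_j-x_i) * sign(y_j-y_i).
  (1,2):dx=-9,dy=-5->C; (1,3):dx=-6,dy=-10->C; (1,4):dx=-1,dy=-3->C; (1,5):dx=-8,dy=-2->C
  (1,6):dx=-5,dy=-7->C; (2,3):dx=+3,dy=-5->D; (2,4):dx=+8,dy=+2->C; (2,5):dx=+1,dy=+3->C
  (2,6):dx=+4,dy=-2->D; (3,4):dx=+5,dy=+7->C; (3,5):dx=-2,dy=+8->D; (3,6):dx=+1,dy=+3->C
  (4,5):dx=-7,dy=+1->D; (4,6):dx=-4,dy=-4->C; (5,6):dx=+3,dy=-5->D
Step 2: C = 10, D = 5, total pairs = 15.
Step 3: tau = (C - D)/(n(n-1)/2) = (10 - 5)/15 = 0.333333.
Step 4: Exact two-sided p-value (enumerate n! = 720 permutations of y under H0): p = 0.469444.
Step 5: alpha = 0.1. fail to reject H0.

tau_b = 0.3333 (C=10, D=5), p = 0.469444, fail to reject H0.


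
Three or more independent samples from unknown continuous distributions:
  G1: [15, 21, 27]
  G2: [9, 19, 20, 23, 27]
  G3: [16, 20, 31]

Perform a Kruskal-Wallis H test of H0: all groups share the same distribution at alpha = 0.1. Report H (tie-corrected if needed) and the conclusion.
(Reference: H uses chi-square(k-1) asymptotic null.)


Step 1: Combine all N = 11 observations and assign midranks.
sorted (value, group, rank): (9,G2,1), (15,G1,2), (16,G3,3), (19,G2,4), (20,G2,5.5), (20,G3,5.5), (21,G1,7), (23,G2,8), (27,G1,9.5), (27,G2,9.5), (31,G3,11)
Step 2: Sum ranks within each group.
R_1 = 18.5 (n_1 = 3)
R_2 = 28 (n_2 = 5)
R_3 = 19.5 (n_3 = 3)
Step 3: H = 12/(N(N+1)) * sum(R_i^2/n_i) - 3(N+1)
     = 12/(11*12) * (18.5^2/3 + 28^2/5 + 19.5^2/3) - 3*12
     = 0.090909 * 397.633 - 36
     = 0.148485.
Step 4: Ties present; correction factor C = 1 - 12/(11^3 - 11) = 0.990909. Corrected H = 0.148485 / 0.990909 = 0.149847.
Step 5: Under H0, H ~ chi^2(2); p-value = 0.927814.
Step 6: alpha = 0.1. fail to reject H0.

H = 0.1498, df = 2, p = 0.927814, fail to reject H0.


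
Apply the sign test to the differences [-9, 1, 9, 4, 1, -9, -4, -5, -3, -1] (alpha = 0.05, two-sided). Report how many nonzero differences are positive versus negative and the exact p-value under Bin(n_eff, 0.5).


Step 1: Discard zero differences. Original n = 10; n_eff = number of nonzero differences = 10.
Nonzero differences (with sign): -9, +1, +9, +4, +1, -9, -4, -5, -3, -1
Step 2: Count signs: positive = 4, negative = 6.
Step 3: Under H0: P(positive) = 0.5, so the number of positives S ~ Bin(10, 0.5).
Step 4: Two-sided exact p-value = sum of Bin(10,0.5) probabilities at or below the observed probability = 0.753906.
Step 5: alpha = 0.05. fail to reject H0.

n_eff = 10, pos = 4, neg = 6, p = 0.753906, fail to reject H0.


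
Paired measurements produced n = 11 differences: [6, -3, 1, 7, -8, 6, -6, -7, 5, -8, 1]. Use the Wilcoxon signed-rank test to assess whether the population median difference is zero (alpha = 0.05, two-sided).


Step 1: Drop any zero differences (none here) and take |d_i|.
|d| = [6, 3, 1, 7, 8, 6, 6, 7, 5, 8, 1]
Step 2: Midrank |d_i| (ties get averaged ranks).
ranks: |6|->6, |3|->3, |1|->1.5, |7|->8.5, |8|->10.5, |6|->6, |6|->6, |7|->8.5, |5|->4, |8|->10.5, |1|->1.5
Step 3: Attach original signs; sum ranks with positive sign and with negative sign.
W+ = 6 + 1.5 + 8.5 + 6 + 4 + 1.5 = 27.5
W- = 3 + 10.5 + 6 + 8.5 + 10.5 = 38.5
(Check: W+ + W- = 66 should equal n(n+1)/2 = 66.)
Step 4: Test statistic W = min(W+, W-) = 27.5.
Step 5: Ties in |d|, so use the tie-corrected normal approximation.
        E[W] = n(n+1)/4 = 11*12/4 = 33.
        Tie groups: |d|=1 (t=2), |d|=6 (t=3), |d|=7 (t=2), |d|=8 (t=2); sum(t^3 - t) = 42.
        Var[W] = n(n+1)(2n+1)/24 - sum(t^3-t)/48 = 3036/24 - 42/48 = 125.625.
        z = (W - E[W]) / sqrt(Var[W]) = (27.5 - 33) / 11.2083 = -0.4907.
        Two-sided p = 2*Phi(z) = 0.623632.
Step 6: alpha = 0.05. fail to reject H0.

W+ = 27.5, W- = 38.5, W = min = 27.5, p = 0.623632, fail to reject H0.


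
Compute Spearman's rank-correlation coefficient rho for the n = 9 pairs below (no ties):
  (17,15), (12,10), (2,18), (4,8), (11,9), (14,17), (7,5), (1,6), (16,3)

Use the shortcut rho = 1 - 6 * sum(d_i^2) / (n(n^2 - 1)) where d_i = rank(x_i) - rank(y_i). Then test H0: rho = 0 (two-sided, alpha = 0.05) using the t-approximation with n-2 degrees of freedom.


Step 1: Rank x and y separately (midranks; no ties here).
rank(x): 17->9, 12->6, 2->2, 4->3, 11->5, 14->7, 7->4, 1->1, 16->8
rank(y): 15->7, 10->6, 18->9, 8->4, 9->5, 17->8, 5->2, 6->3, 3->1
Step 2: d_i = R_x(i) - R_y(i); compute d_i^2.
  (9-7)^2=4, (6-6)^2=0, (2-9)^2=49, (3-4)^2=1, (5-5)^2=0, (7-8)^2=1, (4-2)^2=4, (1-3)^2=4, (8-1)^2=49
sum(d^2) = 112.
Step 3: rho = 1 - 6*112 / (9*(9^2 - 1)) = 1 - 672/720 = 0.066667.
Step 4: Under H0, t = rho * sqrt((n-2)/(1-rho^2)) = 0.1768 ~ t(7).
Step 5: Two-sided p-value from the t-distribution with 7 df = 0.864690.
Step 6: alpha = 0.05. fail to reject H0.

rho = 0.0667, p = 0.864690, fail to reject H0 at alpha = 0.05.


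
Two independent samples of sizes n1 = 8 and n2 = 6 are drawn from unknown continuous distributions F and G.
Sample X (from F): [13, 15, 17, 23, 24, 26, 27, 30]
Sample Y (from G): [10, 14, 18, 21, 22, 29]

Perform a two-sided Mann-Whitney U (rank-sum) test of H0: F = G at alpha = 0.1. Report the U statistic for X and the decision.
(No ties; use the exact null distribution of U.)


Step 1: Combine and sort all 14 observations; assign midranks.
sorted (value, group): (10,Y), (13,X), (14,Y), (15,X), (17,X), (18,Y), (21,Y), (22,Y), (23,X), (24,X), (26,X), (27,X), (29,Y), (30,X)
ranks: 10->1, 13->2, 14->3, 15->4, 17->5, 18->6, 21->7, 22->8, 23->9, 24->10, 26->11, 27->12, 29->13, 30->14
Step 2: Rank sum for X: R1 = 2 + 4 + 5 + 9 + 10 + 11 + 12 + 14 = 67.
Step 3: U_X = R1 - n1(n1+1)/2 = 67 - 8*9/2 = 67 - 36 = 31.
       U_Y = n1*n2 - U_X = 48 - 31 = 17.
Step 4: No ties, so the exact null distribution of U (based on enumerating the C(14,8) = 3003 equally likely rank assignments) gives the two-sided p-value.
Step 5: p-value = 0.413586; compare to alpha = 0.1. fail to reject H0.

U_X = 31, p = 0.413586, fail to reject H0 at alpha = 0.1.


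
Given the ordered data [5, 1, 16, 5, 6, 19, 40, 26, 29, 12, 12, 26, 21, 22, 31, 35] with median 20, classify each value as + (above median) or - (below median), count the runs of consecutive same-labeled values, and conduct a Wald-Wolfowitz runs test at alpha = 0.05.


Step 1: Compute median = 20; label A = above, B = below.
Labels in order: BBBBBBAAABBAAAAA  (n_A = 8, n_B = 8)
Step 2: Count runs R = 4.
Step 3: Under H0 (random ordering), E[R] = 2*n_A*n_B/(n_A+n_B) + 1 = 2*8*8/16 + 1 = 9.0000.
        Var[R] = 2*n_A*n_B*(2*n_A*n_B - n_A - n_B) / ((n_A+n_B)^2 * (n_A+n_B-1)) = 14336/3840 = 3.7333.
        SD[R] = 1.9322.
Step 4: Continuity-corrected z = (R + 0.5 - E[R]) / SD[R] = (4 + 0.5 - 9.0000) / 1.9322 = -2.3290.
Step 5: Two-sided p-value via normal approximation = 2*(1 - Phi(|z|)) = 0.019861.
Step 6: alpha = 0.05. reject H0.

R = 4, z = -2.3290, p = 0.019861, reject H0.


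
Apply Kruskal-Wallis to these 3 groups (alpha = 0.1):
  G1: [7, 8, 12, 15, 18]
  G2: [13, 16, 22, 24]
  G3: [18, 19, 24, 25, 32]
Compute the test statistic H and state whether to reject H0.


Step 1: Combine all N = 14 observations and assign midranks.
sorted (value, group, rank): (7,G1,1), (8,G1,2), (12,G1,3), (13,G2,4), (15,G1,5), (16,G2,6), (18,G1,7.5), (18,G3,7.5), (19,G3,9), (22,G2,10), (24,G2,11.5), (24,G3,11.5), (25,G3,13), (32,G3,14)
Step 2: Sum ranks within each group.
R_1 = 18.5 (n_1 = 5)
R_2 = 31.5 (n_2 = 4)
R_3 = 55 (n_3 = 5)
Step 3: H = 12/(N(N+1)) * sum(R_i^2/n_i) - 3(N+1)
     = 12/(14*15) * (18.5^2/5 + 31.5^2/4 + 55^2/5) - 3*15
     = 0.057143 * 921.513 - 45
     = 7.657857.
Step 4: Ties present; correction factor C = 1 - 12/(14^3 - 14) = 0.995604. Corrected H = 7.657857 / 0.995604 = 7.691667.
Step 5: Under H0, H ~ chi^2(2); p-value = 0.021369.
Step 6: alpha = 0.1. reject H0.

H = 7.6917, df = 2, p = 0.021369, reject H0.


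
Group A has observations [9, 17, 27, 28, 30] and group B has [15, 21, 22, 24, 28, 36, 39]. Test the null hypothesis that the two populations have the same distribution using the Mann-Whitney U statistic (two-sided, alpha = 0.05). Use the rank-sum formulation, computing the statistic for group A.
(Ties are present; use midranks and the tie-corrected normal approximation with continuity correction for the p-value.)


Step 1: Combine and sort all 12 observations; assign midranks.
sorted (value, group): (9,X), (15,Y), (17,X), (21,Y), (22,Y), (24,Y), (27,X), (28,X), (28,Y), (30,X), (36,Y), (39,Y)
ranks: 9->1, 15->2, 17->3, 21->4, 22->5, 24->6, 27->7, 28->8.5, 28->8.5, 30->10, 36->11, 39->12
Step 2: Rank sum for X: R1 = 1 + 3 + 7 + 8.5 + 10 = 29.5.
Step 3: U_X = R1 - n1(n1+1)/2 = 29.5 - 5*6/2 = 29.5 - 15 = 14.5.
       U_Y = n1*n2 - U_X = 35 - 14.5 = 20.5.
Step 4: Ties are present, so use the tie-corrected normal approximation (with continuity correction) for the p-value.
Step 5: p-value = 0.684221; compare to alpha = 0.05. fail to reject H0.

U_X = 14.5, p = 0.684221, fail to reject H0 at alpha = 0.05.


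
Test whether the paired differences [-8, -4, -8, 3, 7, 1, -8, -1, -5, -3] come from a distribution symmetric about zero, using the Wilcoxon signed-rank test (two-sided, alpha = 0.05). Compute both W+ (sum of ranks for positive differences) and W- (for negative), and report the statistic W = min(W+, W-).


Step 1: Drop any zero differences (none here) and take |d_i|.
|d| = [8, 4, 8, 3, 7, 1, 8, 1, 5, 3]
Step 2: Midrank |d_i| (ties get averaged ranks).
ranks: |8|->9, |4|->5, |8|->9, |3|->3.5, |7|->7, |1|->1.5, |8|->9, |1|->1.5, |5|->6, |3|->3.5
Step 3: Attach original signs; sum ranks with positive sign and with negative sign.
W+ = 3.5 + 7 + 1.5 = 12
W- = 9 + 5 + 9 + 9 + 1.5 + 6 + 3.5 = 43
(Check: W+ + W- = 55 should equal n(n+1)/2 = 55.)
Step 4: Test statistic W = min(W+, W-) = 12.
Step 5: Ties in |d|, so use the tie-corrected normal approximation.
        E[W] = n(n+1)/4 = 10*11/4 = 27.5.
        Tie groups: |d|=1 (t=2), |d|=3 (t=2), |d|=8 (t=3); sum(t^3 - t) = 36.
        Var[W] = n(n+1)(2n+1)/24 - sum(t^3-t)/48 = 2310/24 - 36/48 = 95.5.
        z = (W - E[W]) / sqrt(Var[W]) = (12 - 27.5) / 9.7724 = -1.5861.
        Two-sided p = 2*Phi(z) = 0.112717.
Step 6: alpha = 0.05. fail to reject H0.

W+ = 12, W- = 43, W = min = 12, p = 0.112717, fail to reject H0.


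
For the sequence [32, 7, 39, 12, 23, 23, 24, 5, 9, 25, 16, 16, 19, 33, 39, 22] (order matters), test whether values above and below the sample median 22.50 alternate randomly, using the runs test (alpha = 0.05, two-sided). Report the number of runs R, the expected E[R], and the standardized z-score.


Step 1: Compute median = 22.50; label A = above, B = below.
Labels in order: ABABAAABBABBBAAB  (n_A = 8, n_B = 8)
Step 2: Count runs R = 10.
Step 3: Under H0 (random ordering), E[R] = 2*n_A*n_B/(n_A+n_B) + 1 = 2*8*8/16 + 1 = 9.0000.
        Var[R] = 2*n_A*n_B*(2*n_A*n_B - n_A - n_B) / ((n_A+n_B)^2 * (n_A+n_B-1)) = 14336/3840 = 3.7333.
        SD[R] = 1.9322.
Step 4: Continuity-corrected z = (R - 0.5 - E[R]) / SD[R] = (10 - 0.5 - 9.0000) / 1.9322 = 0.2588.
Step 5: Two-sided p-value via normal approximation = 2*(1 - Phi(|z|)) = 0.795809.
Step 6: alpha = 0.05. fail to reject H0.

R = 10, z = 0.2588, p = 0.795809, fail to reject H0.


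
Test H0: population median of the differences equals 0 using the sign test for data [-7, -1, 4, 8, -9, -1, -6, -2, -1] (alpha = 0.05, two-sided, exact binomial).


Step 1: Discard zero differences. Original n = 9; n_eff = number of nonzero differences = 9.
Nonzero differences (with sign): -7, -1, +4, +8, -9, -1, -6, -2, -1
Step 2: Count signs: positive = 2, negative = 7.
Step 3: Under H0: P(positive) = 0.5, so the number of positives S ~ Bin(9, 0.5).
Step 4: Two-sided exact p-value = sum of Bin(9,0.5) probabilities at or below the observed probability = 0.179688.
Step 5: alpha = 0.05. fail to reject H0.

n_eff = 9, pos = 2, neg = 7, p = 0.179688, fail to reject H0.


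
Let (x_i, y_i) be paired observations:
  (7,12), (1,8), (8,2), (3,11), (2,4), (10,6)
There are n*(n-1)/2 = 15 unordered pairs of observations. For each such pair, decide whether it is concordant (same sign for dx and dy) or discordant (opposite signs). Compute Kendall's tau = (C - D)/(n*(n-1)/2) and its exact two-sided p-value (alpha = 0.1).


Step 1: Enumerate the 15 unordered pairs (i,j) with i<j and classify each by sign(x_j-x_i) * sign(y_j-y_i).
  (1,2):dx=-6,dy=-4->C; (1,3):dx=+1,dy=-10->D; (1,4):dx=-4,dy=-1->C; (1,5):dx=-5,dy=-8->C
  (1,6):dx=+3,dy=-6->D; (2,3):dx=+7,dy=-6->D; (2,4):dx=+2,dy=+3->C; (2,5):dx=+1,dy=-4->D
  (2,6):dx=+9,dy=-2->D; (3,4):dx=-5,dy=+9->D; (3,5):dx=-6,dy=+2->D; (3,6):dx=+2,dy=+4->C
  (4,5):dx=-1,dy=-7->C; (4,6):dx=+7,dy=-5->D; (5,6):dx=+8,dy=+2->C
Step 2: C = 7, D = 8, total pairs = 15.
Step 3: tau = (C - D)/(n(n-1)/2) = (7 - 8)/15 = -0.066667.
Step 4: Exact two-sided p-value (enumerate n! = 720 permutations of y under H0): p = 1.000000.
Step 5: alpha = 0.1. fail to reject H0.

tau_b = -0.0667 (C=7, D=8), p = 1.000000, fail to reject H0.


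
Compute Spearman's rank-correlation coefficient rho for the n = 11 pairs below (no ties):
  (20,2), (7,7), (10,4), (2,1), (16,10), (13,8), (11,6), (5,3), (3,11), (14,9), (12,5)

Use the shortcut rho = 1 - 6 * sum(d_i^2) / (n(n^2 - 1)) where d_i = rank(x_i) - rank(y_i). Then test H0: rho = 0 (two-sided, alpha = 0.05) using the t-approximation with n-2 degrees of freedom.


Step 1: Rank x and y separately (midranks; no ties here).
rank(x): 20->11, 7->4, 10->5, 2->1, 16->10, 13->8, 11->6, 5->3, 3->2, 14->9, 12->7
rank(y): 2->2, 7->7, 4->4, 1->1, 10->10, 8->8, 6->6, 3->3, 11->11, 9->9, 5->5
Step 2: d_i = R_x(i) - R_y(i); compute d_i^2.
  (11-2)^2=81, (4-7)^2=9, (5-4)^2=1, (1-1)^2=0, (10-10)^2=0, (8-8)^2=0, (6-6)^2=0, (3-3)^2=0, (2-11)^2=81, (9-9)^2=0, (7-5)^2=4
sum(d^2) = 176.
Step 3: rho = 1 - 6*176 / (11*(11^2 - 1)) = 1 - 1056/1320 = 0.200000.
Step 4: Under H0, t = rho * sqrt((n-2)/(1-rho^2)) = 0.6124 ~ t(9).
Step 5: Two-sided p-value from the t-distribution with 9 df = 0.555445.
Step 6: alpha = 0.05. fail to reject H0.

rho = 0.2000, p = 0.555445, fail to reject H0 at alpha = 0.05.


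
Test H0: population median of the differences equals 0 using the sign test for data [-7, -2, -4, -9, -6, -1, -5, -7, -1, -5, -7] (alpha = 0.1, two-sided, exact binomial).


Step 1: Discard zero differences. Original n = 11; n_eff = number of nonzero differences = 11.
Nonzero differences (with sign): -7, -2, -4, -9, -6, -1, -5, -7, -1, -5, -7
Step 2: Count signs: positive = 0, negative = 11.
Step 3: Under H0: P(positive) = 0.5, so the number of positives S ~ Bin(11, 0.5).
Step 4: Two-sided exact p-value = sum of Bin(11,0.5) probabilities at or below the observed probability = 0.000977.
Step 5: alpha = 0.1. reject H0.

n_eff = 11, pos = 0, neg = 11, p = 0.000977, reject H0.


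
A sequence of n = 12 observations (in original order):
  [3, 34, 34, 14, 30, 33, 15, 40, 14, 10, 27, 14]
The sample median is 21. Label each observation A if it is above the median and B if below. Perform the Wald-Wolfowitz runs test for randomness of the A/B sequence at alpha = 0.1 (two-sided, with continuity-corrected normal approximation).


Step 1: Compute median = 21; label A = above, B = below.
Labels in order: BAABAABABBAB  (n_A = 6, n_B = 6)
Step 2: Count runs R = 9.
Step 3: Under H0 (random ordering), E[R] = 2*n_A*n_B/(n_A+n_B) + 1 = 2*6*6/12 + 1 = 7.0000.
        Var[R] = 2*n_A*n_B*(2*n_A*n_B - n_A - n_B) / ((n_A+n_B)^2 * (n_A+n_B-1)) = 4320/1584 = 2.7273.
        SD[R] = 1.6514.
Step 4: Continuity-corrected z = (R - 0.5 - E[R]) / SD[R] = (9 - 0.5 - 7.0000) / 1.6514 = 0.9083.
Step 5: Two-sided p-value via normal approximation = 2*(1 - Phi(|z|)) = 0.363722.
Step 6: alpha = 0.1. fail to reject H0.

R = 9, z = 0.9083, p = 0.363722, fail to reject H0.


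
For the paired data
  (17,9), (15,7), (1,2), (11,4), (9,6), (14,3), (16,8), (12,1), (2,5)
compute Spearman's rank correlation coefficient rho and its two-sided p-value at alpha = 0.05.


Step 1: Rank x and y separately (midranks; no ties here).
rank(x): 17->9, 15->7, 1->1, 11->4, 9->3, 14->6, 16->8, 12->5, 2->2
rank(y): 9->9, 7->7, 2->2, 4->4, 6->6, 3->3, 8->8, 1->1, 5->5
Step 2: d_i = R_x(i) - R_y(i); compute d_i^2.
  (9-9)^2=0, (7-7)^2=0, (1-2)^2=1, (4-4)^2=0, (3-6)^2=9, (6-3)^2=9, (8-8)^2=0, (5-1)^2=16, (2-5)^2=9
sum(d^2) = 44.
Step 3: rho = 1 - 6*44 / (9*(9^2 - 1)) = 1 - 264/720 = 0.633333.
Step 4: Under H0, t = rho * sqrt((n-2)/(1-rho^2)) = 2.1653 ~ t(7).
Step 5: Two-sided p-value from the t-distribution with 7 df = 0.067086.
Step 6: alpha = 0.05. fail to reject H0.

rho = 0.6333, p = 0.067086, fail to reject H0 at alpha = 0.05.


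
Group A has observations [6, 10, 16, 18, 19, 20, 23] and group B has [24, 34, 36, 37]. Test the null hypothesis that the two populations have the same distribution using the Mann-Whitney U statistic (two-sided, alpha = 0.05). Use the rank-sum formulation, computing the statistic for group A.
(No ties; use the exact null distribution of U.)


Step 1: Combine and sort all 11 observations; assign midranks.
sorted (value, group): (6,X), (10,X), (16,X), (18,X), (19,X), (20,X), (23,X), (24,Y), (34,Y), (36,Y), (37,Y)
ranks: 6->1, 10->2, 16->3, 18->4, 19->5, 20->6, 23->7, 24->8, 34->9, 36->10, 37->11
Step 2: Rank sum for X: R1 = 1 + 2 + 3 + 4 + 5 + 6 + 7 = 28.
Step 3: U_X = R1 - n1(n1+1)/2 = 28 - 7*8/2 = 28 - 28 = 0.
       U_Y = n1*n2 - U_X = 28 - 0 = 28.
Step 4: No ties, so the exact null distribution of U (based on enumerating the C(11,7) = 330 equally likely rank assignments) gives the two-sided p-value.
Step 5: p-value = 0.006061; compare to alpha = 0.05. reject H0.

U_X = 0, p = 0.006061, reject H0 at alpha = 0.05.


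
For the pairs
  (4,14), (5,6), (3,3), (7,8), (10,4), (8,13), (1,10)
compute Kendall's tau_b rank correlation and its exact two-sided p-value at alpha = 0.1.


Step 1: Enumerate the 21 unordered pairs (i,j) with i<j and classify each by sign(x_j-x_i) * sign(y_j-y_i).
  (1,2):dx=+1,dy=-8->D; (1,3):dx=-1,dy=-11->C; (1,4):dx=+3,dy=-6->D; (1,5):dx=+6,dy=-10->D
  (1,6):dx=+4,dy=-1->D; (1,7):dx=-3,dy=-4->C; (2,3):dx=-2,dy=-3->C; (2,4):dx=+2,dy=+2->C
  (2,5):dx=+5,dy=-2->D; (2,6):dx=+3,dy=+7->C; (2,7):dx=-4,dy=+4->D; (3,4):dx=+4,dy=+5->C
  (3,5):dx=+7,dy=+1->C; (3,6):dx=+5,dy=+10->C; (3,7):dx=-2,dy=+7->D; (4,5):dx=+3,dy=-4->D
  (4,6):dx=+1,dy=+5->C; (4,7):dx=-6,dy=+2->D; (5,6):dx=-2,dy=+9->D; (5,7):dx=-9,dy=+6->D
  (6,7):dx=-7,dy=-3->C
Step 2: C = 10, D = 11, total pairs = 21.
Step 3: tau = (C - D)/(n(n-1)/2) = (10 - 11)/21 = -0.047619.
Step 4: Exact two-sided p-value (enumerate n! = 5040 permutations of y under H0): p = 1.000000.
Step 5: alpha = 0.1. fail to reject H0.

tau_b = -0.0476 (C=10, D=11), p = 1.000000, fail to reject H0.


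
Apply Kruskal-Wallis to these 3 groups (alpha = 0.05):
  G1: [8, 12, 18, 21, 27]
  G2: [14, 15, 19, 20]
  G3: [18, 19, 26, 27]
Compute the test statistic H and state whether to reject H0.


Step 1: Combine all N = 13 observations and assign midranks.
sorted (value, group, rank): (8,G1,1), (12,G1,2), (14,G2,3), (15,G2,4), (18,G1,5.5), (18,G3,5.5), (19,G2,7.5), (19,G3,7.5), (20,G2,9), (21,G1,10), (26,G3,11), (27,G1,12.5), (27,G3,12.5)
Step 2: Sum ranks within each group.
R_1 = 31 (n_1 = 5)
R_2 = 23.5 (n_2 = 4)
R_3 = 36.5 (n_3 = 4)
Step 3: H = 12/(N(N+1)) * sum(R_i^2/n_i) - 3(N+1)
     = 12/(13*14) * (31^2/5 + 23.5^2/4 + 36.5^2/4) - 3*14
     = 0.065934 * 663.325 - 42
     = 1.735714.
Step 4: Ties present; correction factor C = 1 - 18/(13^3 - 13) = 0.991758. Corrected H = 1.735714 / 0.991758 = 1.750139.
Step 5: Under H0, H ~ chi^2(2); p-value = 0.416833.
Step 6: alpha = 0.05. fail to reject H0.

H = 1.7501, df = 2, p = 0.416833, fail to reject H0.


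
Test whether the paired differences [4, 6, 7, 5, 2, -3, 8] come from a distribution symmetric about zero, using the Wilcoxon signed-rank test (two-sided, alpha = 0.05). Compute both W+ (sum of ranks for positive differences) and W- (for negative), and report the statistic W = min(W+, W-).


Step 1: Drop any zero differences (none here) and take |d_i|.
|d| = [4, 6, 7, 5, 2, 3, 8]
Step 2: Midrank |d_i| (ties get averaged ranks).
ranks: |4|->3, |6|->5, |7|->6, |5|->4, |2|->1, |3|->2, |8|->7
Step 3: Attach original signs; sum ranks with positive sign and with negative sign.
W+ = 3 + 5 + 6 + 4 + 1 + 7 = 26
W- = 2 = 2
(Check: W+ + W- = 28 should equal n(n+1)/2 = 28.)
Step 4: Test statistic W = min(W+, W-) = 2.
Step 5: No ties, so the exact null distribution over the 2^7 = 128 sign assignments gives the two-sided p-value = 0.046875.
Step 6: alpha = 0.05. reject H0.

W+ = 26, W- = 2, W = min = 2, p = 0.046875, reject H0.


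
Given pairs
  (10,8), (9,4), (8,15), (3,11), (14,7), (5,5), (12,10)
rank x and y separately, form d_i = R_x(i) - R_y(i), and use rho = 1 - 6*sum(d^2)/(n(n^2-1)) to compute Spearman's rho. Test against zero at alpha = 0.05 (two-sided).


Step 1: Rank x and y separately (midranks; no ties here).
rank(x): 10->5, 9->4, 8->3, 3->1, 14->7, 5->2, 12->6
rank(y): 8->4, 4->1, 15->7, 11->6, 7->3, 5->2, 10->5
Step 2: d_i = R_x(i) - R_y(i); compute d_i^2.
  (5-4)^2=1, (4-1)^2=9, (3-7)^2=16, (1-6)^2=25, (7-3)^2=16, (2-2)^2=0, (6-5)^2=1
sum(d^2) = 68.
Step 3: rho = 1 - 6*68 / (7*(7^2 - 1)) = 1 - 408/336 = -0.214286.
Step 4: Under H0, t = rho * sqrt((n-2)/(1-rho^2)) = -0.4906 ~ t(5).
Step 5: Two-sided p-value from the t-distribution with 5 df = 0.644512.
Step 6: alpha = 0.05. fail to reject H0.

rho = -0.2143, p = 0.644512, fail to reject H0 at alpha = 0.05.
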